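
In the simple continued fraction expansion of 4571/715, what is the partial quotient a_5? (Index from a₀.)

4571 = 6·715 + 281   →  a_0 = 6
715 = 2·281 + 153   →  a_1 = 2
281 = 1·153 + 128   →  a_2 = 1
153 = 1·128 + 25   →  a_3 = 1
128 = 5·25 + 3   →  a_4 = 5
25 = 8·3 + 1   →  a_5 = 8

8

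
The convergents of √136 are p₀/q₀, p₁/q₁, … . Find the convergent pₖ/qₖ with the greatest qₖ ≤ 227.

√136 = [11; 1, 1, 1, 22, …] (period length 4).
Convergents:
  p_0/q_0 = 11/1
  p_1/q_1 = 12/1
  p_2/q_2 = 23/2
  p_3/q_3 = 35/3
  p_4/q_4 = 793/68
  p_5/q_5 = 828/71
  p_6/q_6 = 1621/139
  p_7/q_7 = 2449/210
  p_8/q_8 = 55499/4759
q_7 = 210 ≤ 227 < 4759 = q_8, so the answer is 2449/210.

2449/210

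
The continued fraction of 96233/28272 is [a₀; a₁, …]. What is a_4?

96233 = 3·28272 + 11417   →  a_0 = 3
28272 = 2·11417 + 5438   →  a_1 = 2
11417 = 2·5438 + 541   →  a_2 = 2
5438 = 10·541 + 28   →  a_3 = 10
541 = 19·28 + 9   →  a_4 = 19

19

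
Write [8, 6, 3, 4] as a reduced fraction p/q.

Fold from the inside: start with 4/1.
  3 + 1/4 = 13/4
  6 + 4/13 = 82/13
  8 + 13/82 = 669/82

669/82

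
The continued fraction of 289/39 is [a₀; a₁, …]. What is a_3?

3

289 = 7·39 + 16   →  a_0 = 7
39 = 2·16 + 7   →  a_1 = 2
16 = 2·7 + 2   →  a_2 = 2
7 = 3·2 + 1   →  a_3 = 3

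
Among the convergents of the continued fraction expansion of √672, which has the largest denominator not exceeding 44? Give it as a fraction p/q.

337/13

√672 = [25; 1, 11, 1, 50, …] (period length 4).
Convergents:
  p_0/q_0 = 25/1
  p_1/q_1 = 26/1
  p_2/q_2 = 311/12
  p_3/q_3 = 337/13
  p_4/q_4 = 17161/662
q_3 = 13 ≤ 44 < 662 = q_4, so the answer is 337/13.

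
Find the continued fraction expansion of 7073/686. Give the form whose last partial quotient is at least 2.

[10; 3, 4, 1, 1, 7, 3]

7073 = 10×686 + 213
686 = 3×213 + 47
213 = 4×47 + 25
47 = 1×25 + 22
25 = 1×22 + 3
22 = 7×3 + 1
3 = 3×1 + 0  (stop)
So 7073/686 = [10; 3, 4, 1, 1, 7, 3].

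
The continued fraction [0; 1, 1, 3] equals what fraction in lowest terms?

4/7

Fold from the inside: start with 3/1.
  1 + 1/3 = 4/3
  1 + 3/4 = 7/4
  0 + 4/7 = 4/7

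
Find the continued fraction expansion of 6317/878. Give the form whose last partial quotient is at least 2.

[7; 5, 7, 2, 3, 3]

6317 = 7*878 + 171
878 = 5*171 + 23
171 = 7*23 + 10
23 = 2*10 + 3
10 = 3*3 + 1
3 = 3*1 + 0  (stop)
So 6317/878 = [7; 5, 7, 2, 3, 3].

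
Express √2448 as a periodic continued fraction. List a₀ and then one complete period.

[49; 2, 10, 2, 98]

a₀ = ⌊√2448⌋ = 49.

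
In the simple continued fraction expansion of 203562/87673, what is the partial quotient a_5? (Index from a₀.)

17

203562 = 2·87673 + 28216   →  a_0 = 2
87673 = 3·28216 + 3025   →  a_1 = 3
28216 = 9·3025 + 991   →  a_2 = 9
3025 = 3·991 + 52   →  a_3 = 3
991 = 19·52 + 3   →  a_4 = 19
52 = 17·3 + 1   →  a_5 = 17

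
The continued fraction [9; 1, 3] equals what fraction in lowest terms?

39/4

Fold from the inside: start with 3/1.
  1 + 1/3 = 4/3
  9 + 3/4 = 39/4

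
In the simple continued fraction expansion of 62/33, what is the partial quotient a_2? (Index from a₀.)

62 = 1·33 + 29   →  a_0 = 1
33 = 1·29 + 4   →  a_1 = 1
29 = 7·4 + 1   →  a_2 = 7

7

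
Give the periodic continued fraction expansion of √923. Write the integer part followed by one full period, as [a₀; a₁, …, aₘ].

a₀ = ⌊√923⌋ = 30.
With m₀=0, d₀=1 and mₖ₊₁ = dₖaₖ − mₖ, dₖ₊₁ = (n − mₖ₊₁²)/dₖ, aₖ₊₁ = ⌊(a₀+mₖ₊₁)/dₖ₊₁⌋:
  k=1: m=30, d=23, a=2
  k=2: m=16, d=29, a=1
  k=3: m=13, d=26, a=1
  k=4: m=13, d=29, a=1
  k=5: m=16, d=23, a=2
  k=6: m=30, d=1, a=60
d=1 and a=2a₀=60 at k=6, so the next step gives (m, d) = (30, 23) again — its k=1 value — and the period has length 6.

[30; 2, 1, 1, 1, 2, 60]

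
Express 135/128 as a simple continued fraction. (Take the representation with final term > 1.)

135 = 1·128 + 7
128 = 18·7 + 2
7 = 3·2 + 1
2 = 2·1 + 0  (stop)
So 135/128 = [1; 18, 3, 2].

[1; 18, 3, 2]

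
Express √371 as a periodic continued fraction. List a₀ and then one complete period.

a₀ = ⌊√371⌋ = 19.
With m₀=0, d₀=1 and mₖ₊₁ = dₖaₖ − mₖ, dₖ₊₁ = (n − mₖ₊₁²)/dₖ, aₖ₊₁ = ⌊(a₀+mₖ₊₁)/dₖ₊₁⌋:
  k=1: m=19, d=10, a=3
  k=2: m=11, d=25, a=1
  k=3: m=14, d=7, a=4
  k=4: m=14, d=25, a=1
  k=5: m=11, d=10, a=3
  k=6: m=19, d=1, a=38
d=1 and a=2a₀=38 at k=6, so the next step gives (m, d) = (19, 10) again — its k=1 value — and the period has length 6.

[19; 3, 1, 4, 1, 3, 38]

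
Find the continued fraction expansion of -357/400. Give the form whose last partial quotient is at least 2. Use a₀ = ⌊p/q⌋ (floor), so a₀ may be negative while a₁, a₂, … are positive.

[-1; 9, 3, 3, 4]

-357 = -1·400 + 43
400 = 9·43 + 13
43 = 3·13 + 4
13 = 3·4 + 1
4 = 4·1 + 0  (stop)
So -357/400 = [-1; 9, 3, 3, 4].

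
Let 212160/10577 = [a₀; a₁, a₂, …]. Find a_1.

212160 = 20·10577 + 620   →  a_0 = 20
10577 = 17·620 + 37   →  a_1 = 17

17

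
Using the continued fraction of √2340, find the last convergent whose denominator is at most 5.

√2340 = [48; 2, 1, 2, 10, 2, 1, 2, 96, …] (period length 8).
Convergents:
  p_0/q_0 = 48/1
  p_1/q_1 = 97/2
  p_2/q_2 = 145/3
  p_3/q_3 = 387/8
q_2 = 3 ≤ 5 < 8 = q_3, so the answer is 145/3.

145/3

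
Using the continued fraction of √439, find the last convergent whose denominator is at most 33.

√439 = [20; 1, 19, 1, 40, …] (period length 4).
Convergents:
  p_0/q_0 = 20/1
  p_1/q_1 = 21/1
  p_2/q_2 = 419/20
  p_3/q_3 = 440/21
  p_4/q_4 = 18019/860
q_3 = 21 ≤ 33 < 860 = q_4, so the answer is 440/21.

440/21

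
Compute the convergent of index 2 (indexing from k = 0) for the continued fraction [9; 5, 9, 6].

Using pₖ = aₖpₖ₋₁ + pₖ₋₂, qₖ = aₖqₖ₋₁ + qₖ₋₂ (with p₋₁=1, p₋₂=0, q₋₁=0, q₋₂=1):
  k=0: a=9, p=9, q=1
  k=1: a=5, p=46, q=5
  k=2: a=9, p=423, q=46

423/46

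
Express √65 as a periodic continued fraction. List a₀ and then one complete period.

[8; 16]

a₀ = ⌊√65⌋ = 8.
With m₀=0, d₀=1 and mₖ₊₁ = dₖaₖ − mₖ, dₖ₊₁ = (n − mₖ₊₁²)/dₖ, aₖ₊₁ = ⌊(a₀+mₖ₊₁)/dₖ₊₁⌋:
  k=1: m=8, d=1, a=16
d=1 and a=2a₀=16 at k=1, so the next step gives (m, d) = (8, 1) again — its k=1 value — and the period has length 1.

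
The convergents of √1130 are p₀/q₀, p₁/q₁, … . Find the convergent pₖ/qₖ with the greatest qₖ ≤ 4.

√1130 = [33; 1, 1, 1, 1, 1, 1, 66, …] (period length 7).
Convergents:
  p_0/q_0 = 33/1
  p_1/q_1 = 34/1
  p_2/q_2 = 67/2
  p_3/q_3 = 101/3
  p_4/q_4 = 168/5
q_3 = 3 ≤ 4 < 5 = q_4, so the answer is 101/3.

101/3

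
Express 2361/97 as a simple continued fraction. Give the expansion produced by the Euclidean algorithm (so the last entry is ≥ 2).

2361 = 24·97 + 33
97 = 2·33 + 31
33 = 1·31 + 2
31 = 15·2 + 1
2 = 2·1 + 0  (stop)
So 2361/97 = [24; 2, 1, 15, 2].

[24; 2, 1, 15, 2]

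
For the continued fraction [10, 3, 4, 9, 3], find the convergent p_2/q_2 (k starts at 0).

Using pₖ = aₖpₖ₋₁ + pₖ₋₂, qₖ = aₖqₖ₋₁ + qₖ₋₂ (with p₋₁=1, p₋₂=0, q₋₁=0, q₋₂=1):
  k=0: a=10, p=10, q=1
  k=1: a=3, p=31, q=3
  k=2: a=4, p=134, q=13

134/13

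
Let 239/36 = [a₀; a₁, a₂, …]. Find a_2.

239 = 6·36 + 23   →  a_0 = 6
36 = 1·23 + 13   →  a_1 = 1
23 = 1·13 + 10   →  a_2 = 1

1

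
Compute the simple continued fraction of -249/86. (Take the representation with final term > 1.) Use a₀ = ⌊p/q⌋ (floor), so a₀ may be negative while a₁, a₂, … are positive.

[-3; 9, 1, 1, 4]

-249 = -3*86 + 9
86 = 9*9 + 5
9 = 1*5 + 4
5 = 1*4 + 1
4 = 4*1 + 0  (stop)
So -249/86 = [-3; 9, 1, 1, 4].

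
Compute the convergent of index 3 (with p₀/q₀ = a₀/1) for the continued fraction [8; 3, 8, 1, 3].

Using pₖ = aₖpₖ₋₁ + pₖ₋₂, qₖ = aₖqₖ₋₁ + qₖ₋₂ (with p₋₁=1, p₋₂=0, q₋₁=0, q₋₂=1):
  k=0: a=8, p=8, q=1
  k=1: a=3, p=25, q=3
  k=2: a=8, p=208, q=25
  k=3: a=1, p=233, q=28

233/28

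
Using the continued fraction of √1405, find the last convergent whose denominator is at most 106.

√1405 = [37; 2, 14, 2, 74, …] (period length 4).
Convergents:
  p_0/q_0 = 37/1
  p_1/q_1 = 75/2
  p_2/q_2 = 1087/29
  p_3/q_3 = 2249/60
  p_4/q_4 = 167513/4469
q_3 = 60 ≤ 106 < 4469 = q_4, so the answer is 2249/60.

2249/60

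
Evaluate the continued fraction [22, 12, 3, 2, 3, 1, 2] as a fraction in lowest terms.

Fold from the inside: start with 2/1.
  1 + 1/2 = 3/2
  3 + 2/3 = 11/3
  2 + 3/11 = 25/11
  3 + 11/25 = 86/25
  12 + 25/86 = 1057/86
  22 + 86/1057 = 23340/1057

23340/1057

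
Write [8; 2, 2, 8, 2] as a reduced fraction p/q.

Using pₖ = aₖpₖ₋₁ + pₖ₋₂ and qₖ = aₖqₖ₋₁ + qₖ₋₂:
  k=0: a=8, p=8, q=1
  k=1: a=2, p=17, q=2
  k=2: a=2, p=42, q=5
  k=3: a=8, p=353, q=42
  k=4: a=2, p=748, q=89

748/89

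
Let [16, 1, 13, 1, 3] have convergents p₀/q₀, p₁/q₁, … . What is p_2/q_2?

Using pₖ = aₖpₖ₋₁ + pₖ₋₂, qₖ = aₖqₖ₋₁ + qₖ₋₂ (with p₋₁=1, p₋₂=0, q₋₁=0, q₋₂=1):
  k=0: a=16, p=16, q=1
  k=1: a=1, p=17, q=1
  k=2: a=13, p=237, q=14

237/14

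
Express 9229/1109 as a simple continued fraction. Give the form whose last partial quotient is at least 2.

9229 = 8·1109 + 357
1109 = 3·357 + 38
357 = 9·38 + 15
38 = 2·15 + 8
15 = 1·8 + 7
8 = 1·7 + 1
7 = 7·1 + 0  (stop)
So 9229/1109 = [8; 3, 9, 2, 1, 1, 7].

[8; 3, 9, 2, 1, 1, 7]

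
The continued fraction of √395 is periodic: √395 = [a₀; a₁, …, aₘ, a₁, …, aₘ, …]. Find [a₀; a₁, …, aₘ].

[19; 1, 6, 1, 38]

a₀ = ⌊√395⌋ = 19.
With m₀=0, d₀=1 and mₖ₊₁ = dₖaₖ − mₖ, dₖ₊₁ = (n − mₖ₊₁²)/dₖ, aₖ₊₁ = ⌊(a₀+mₖ₊₁)/dₖ₊₁⌋:
  k=1: m=19, d=34, a=1
  k=2: m=15, d=5, a=6
  k=3: m=15, d=34, a=1
  k=4: m=19, d=1, a=38
d=1 and a=2a₀=38 at k=4, so the next step gives (m, d) = (19, 34) again — its k=1 value — and the period has length 4.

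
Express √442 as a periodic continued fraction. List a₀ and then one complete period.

[21; 42]

a₀ = ⌊√442⌋ = 21.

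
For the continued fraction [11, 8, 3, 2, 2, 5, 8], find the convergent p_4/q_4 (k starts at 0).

Using pₖ = aₖpₖ₋₁ + pₖ₋₂, qₖ = aₖqₖ₋₁ + qₖ₋₂ (with p₋₁=1, p₋₂=0, q₋₁=0, q₋₂=1):
  k=0: a=11, p=11, q=1
  k=1: a=8, p=89, q=8
  k=2: a=3, p=278, q=25
  k=3: a=2, p=645, q=58
  k=4: a=2, p=1568, q=141

1568/141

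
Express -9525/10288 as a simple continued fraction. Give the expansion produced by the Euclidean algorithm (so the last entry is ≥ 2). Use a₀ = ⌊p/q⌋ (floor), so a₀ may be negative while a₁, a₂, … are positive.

[-1; 13, 2, 14, 1, 3, 6]

-9525 = -1·10288 + 763
10288 = 13·763 + 369
763 = 2·369 + 25
369 = 14·25 + 19
25 = 1·19 + 6
19 = 3·6 + 1
6 = 6·1 + 0  (stop)
So -9525/10288 = [-1; 13, 2, 14, 1, 3, 6].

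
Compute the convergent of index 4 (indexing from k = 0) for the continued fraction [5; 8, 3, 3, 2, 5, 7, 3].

Using pₖ = aₖpₖ₋₁ + pₖ₋₂, qₖ = aₖqₖ₋₁ + qₖ₋₂ (with p₋₁=1, p₋₂=0, q₋₁=0, q₋₂=1):
  k=0: a=5, p=5, q=1
  k=1: a=8, p=41, q=8
  k=2: a=3, p=128, q=25
  k=3: a=3, p=425, q=83
  k=4: a=2, p=978, q=191

978/191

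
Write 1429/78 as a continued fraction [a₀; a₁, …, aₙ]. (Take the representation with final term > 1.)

[18; 3, 8, 3]

1429 = 18*78 + 25
78 = 3*25 + 3
25 = 8*3 + 1
3 = 3*1 + 0  (stop)
So 1429/78 = [18; 3, 8, 3].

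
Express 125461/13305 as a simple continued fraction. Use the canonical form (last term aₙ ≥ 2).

125461 = 9·13305 + 5716
13305 = 2·5716 + 1873
5716 = 3·1873 + 97
1873 = 19·97 + 30
97 = 3·30 + 7
30 = 4·7 + 2
7 = 3·2 + 1
2 = 2·1 + 0  (stop)
So 125461/13305 = [9; 2, 3, 19, 3, 4, 3, 2].

[9; 2, 3, 19, 3, 4, 3, 2]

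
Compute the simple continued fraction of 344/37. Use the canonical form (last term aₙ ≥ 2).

344 = 9*37 + 11
37 = 3*11 + 4
11 = 2*4 + 3
4 = 1*3 + 1
3 = 3*1 + 0  (stop)
So 344/37 = [9; 3, 2, 1, 3].

[9; 3, 2, 1, 3]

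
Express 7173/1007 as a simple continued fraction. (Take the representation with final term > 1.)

7173 = 7×1007 + 124
1007 = 8×124 + 15
124 = 8×15 + 4
15 = 3×4 + 3
4 = 1×3 + 1
3 = 3×1 + 0  (stop)
So 7173/1007 = [7; 8, 8, 3, 1, 3].

[7; 8, 8, 3, 1, 3]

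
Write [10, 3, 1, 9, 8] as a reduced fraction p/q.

Using pₖ = aₖpₖ₋₁ + pₖ₋₂ and qₖ = aₖqₖ₋₁ + qₖ₋₂:
  k=0: a=10, p=10, q=1
  k=1: a=3, p=31, q=3
  k=2: a=1, p=41, q=4
  k=3: a=9, p=400, q=39
  k=4: a=8, p=3241, q=316

3241/316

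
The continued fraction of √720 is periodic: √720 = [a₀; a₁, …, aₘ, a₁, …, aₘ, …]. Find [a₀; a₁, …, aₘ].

[26; 1, 4, 1, 52]

a₀ = ⌊√720⌋ = 26.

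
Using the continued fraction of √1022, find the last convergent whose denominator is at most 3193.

√1022 = [31; 1, 30, 1, 62, …] (period length 4).
Convergents:
  p_0/q_0 = 31/1
  p_1/q_1 = 32/1
  p_2/q_2 = 991/31
  p_3/q_3 = 1023/32
  p_4/q_4 = 64417/2015
  p_5/q_5 = 65440/2047
  p_6/q_6 = 2027617/63425
q_5 = 2047 ≤ 3193 < 63425 = q_6, so the answer is 65440/2047.

65440/2047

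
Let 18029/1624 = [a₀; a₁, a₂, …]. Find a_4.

18029 = 11·1624 + 165   →  a_0 = 11
1624 = 9·165 + 139   →  a_1 = 9
165 = 1·139 + 26   →  a_2 = 1
139 = 5·26 + 9   →  a_3 = 5
26 = 2·9 + 8   →  a_4 = 2

2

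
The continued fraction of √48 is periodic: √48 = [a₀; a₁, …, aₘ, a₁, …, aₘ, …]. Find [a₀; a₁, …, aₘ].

a₀ = ⌊√48⌋ = 6.
With m₀=0, d₀=1 and mₖ₊₁ = dₖaₖ − mₖ, dₖ₊₁ = (n − mₖ₊₁²)/dₖ, aₖ₊₁ = ⌊(a₀+mₖ₊₁)/dₖ₊₁⌋:
  k=1: m=6, d=12, a=1
  k=2: m=6, d=1, a=12
d=1 and a=2a₀=12 at k=2, so the next step gives (m, d) = (6, 12) again — its k=1 value — and the period has length 2.

[6; 1, 12]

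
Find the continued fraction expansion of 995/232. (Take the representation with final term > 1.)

995 = 4·232 + 67
232 = 3·67 + 31
67 = 2·31 + 5
31 = 6·5 + 1
5 = 5·1 + 0  (stop)
So 995/232 = [4; 3, 2, 6, 5].

[4; 3, 2, 6, 5]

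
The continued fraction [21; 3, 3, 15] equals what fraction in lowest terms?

Fold from the inside: start with 15/1.
  3 + 1/15 = 46/15
  3 + 15/46 = 153/46
  21 + 46/153 = 3259/153

3259/153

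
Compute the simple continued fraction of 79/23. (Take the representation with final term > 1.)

[3; 2, 3, 3]

79 = 3×23 + 10
23 = 2×10 + 3
10 = 3×3 + 1
3 = 3×1 + 0  (stop)
So 79/23 = [3; 2, 3, 3].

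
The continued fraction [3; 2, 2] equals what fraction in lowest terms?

Fold from the inside: start with 2/1.
  2 + 1/2 = 5/2
  3 + 2/5 = 17/5

17/5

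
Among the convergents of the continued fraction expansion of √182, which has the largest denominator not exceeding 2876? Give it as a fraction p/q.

√182 = [13; 2, 26, …] (period length 2).
Convergents:
  p_0/q_0 = 13/1
  p_1/q_1 = 27/2
  p_2/q_2 = 715/53
  p_3/q_3 = 1457/108
  p_4/q_4 = 38597/2861
  p_5/q_5 = 78651/5830
q_4 = 2861 ≤ 2876 < 5830 = q_5, so the answer is 38597/2861.

38597/2861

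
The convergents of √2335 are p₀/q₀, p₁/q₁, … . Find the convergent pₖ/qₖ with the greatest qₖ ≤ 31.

√2335 = [48; 3, 9, 3, 96, …] (period length 4).
Convergents:
  p_0/q_0 = 48/1
  p_1/q_1 = 145/3
  p_2/q_2 = 1353/28
  p_3/q_3 = 4204/87
q_2 = 28 ≤ 31 < 87 = q_3, so the answer is 1353/28.

1353/28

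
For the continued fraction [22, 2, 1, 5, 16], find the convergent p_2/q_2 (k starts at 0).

67/3

Using pₖ = aₖpₖ₋₁ + pₖ₋₂, qₖ = aₖqₖ₋₁ + qₖ₋₂ (with p₋₁=1, p₋₂=0, q₋₁=0, q₋₂=1):
  k=0: a=22, p=22, q=1
  k=1: a=2, p=45, q=2
  k=2: a=1, p=67, q=3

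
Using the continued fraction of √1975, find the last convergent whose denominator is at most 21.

400/9

√1975 = [44; 2, 3, 1, 2, 1, 3, 2, 88, …] (period length 8).
Convergents:
  p_0/q_0 = 44/1
  p_1/q_1 = 89/2
  p_2/q_2 = 311/7
  p_3/q_3 = 400/9
  p_4/q_4 = 1111/25
q_3 = 9 ≤ 21 < 25 = q_4, so the answer is 400/9.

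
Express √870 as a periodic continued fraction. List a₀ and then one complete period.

a₀ = ⌊√870⌋ = 29.
With m₀=0, d₀=1 and mₖ₊₁ = dₖaₖ − mₖ, dₖ₊₁ = (n − mₖ₊₁²)/dₖ, aₖ₊₁ = ⌊(a₀+mₖ₊₁)/dₖ₊₁⌋:
  k=1: m=29, d=29, a=2
  k=2: m=29, d=1, a=58
d=1 and a=2a₀=58 at k=2, so the next step gives (m, d) = (29, 29) again — its k=1 value — and the period has length 2.

[29; 2, 58]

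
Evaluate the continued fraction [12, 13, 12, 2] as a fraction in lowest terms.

Fold from the inside: start with 2/1.
  12 + 1/2 = 25/2
  13 + 2/25 = 327/25
  12 + 25/327 = 3949/327

3949/327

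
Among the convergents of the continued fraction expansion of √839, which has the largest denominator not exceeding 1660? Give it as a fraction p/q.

47851/1652

√839 = [28; 1, 27, 1, 56, …] (period length 4).
Convergents:
  p_0/q_0 = 28/1
  p_1/q_1 = 29/1
  p_2/q_2 = 811/28
  p_3/q_3 = 840/29
  p_4/q_4 = 47851/1652
  p_5/q_5 = 48691/1681
q_4 = 1652 ≤ 1660 < 1681 = q_5, so the answer is 47851/1652.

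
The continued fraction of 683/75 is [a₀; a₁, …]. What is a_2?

683 = 9·75 + 8   →  a_0 = 9
75 = 9·8 + 3   →  a_1 = 9
8 = 2·3 + 2   →  a_2 = 2

2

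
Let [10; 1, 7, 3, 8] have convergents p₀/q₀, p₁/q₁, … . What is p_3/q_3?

Using pₖ = aₖpₖ₋₁ + pₖ₋₂, qₖ = aₖqₖ₋₁ + qₖ₋₂ (with p₋₁=1, p₋₂=0, q₋₁=0, q₋₂=1):
  k=0: a=10, p=10, q=1
  k=1: a=1, p=11, q=1
  k=2: a=7, p=87, q=8
  k=3: a=3, p=272, q=25

272/25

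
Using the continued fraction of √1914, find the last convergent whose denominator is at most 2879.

√1914 = [43; 1, 2, 1, 86, …] (period length 4).
Convergents:
  p_0/q_0 = 43/1
  p_1/q_1 = 44/1
  p_2/q_2 = 131/3
  p_3/q_3 = 175/4
  p_4/q_4 = 15181/347
  p_5/q_5 = 15356/351
  p_6/q_6 = 45893/1049
  p_7/q_7 = 61249/1400
  p_8/q_8 = 5313307/121449
q_7 = 1400 ≤ 2879 < 121449 = q_8, so the answer is 61249/1400.

61249/1400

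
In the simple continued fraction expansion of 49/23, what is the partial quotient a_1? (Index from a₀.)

49 = 2·23 + 3   →  a_0 = 2
23 = 7·3 + 2   →  a_1 = 7

7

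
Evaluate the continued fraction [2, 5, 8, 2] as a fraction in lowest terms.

191/87

Using pₖ = aₖpₖ₋₁ + pₖ₋₂ and qₖ = aₖqₖ₋₁ + qₖ₋₂:
  k=0: a=2, p=2, q=1
  k=1: a=5, p=11, q=5
  k=2: a=8, p=90, q=41
  k=3: a=2, p=191, q=87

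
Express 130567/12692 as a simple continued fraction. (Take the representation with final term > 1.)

130567 = 10*12692 + 3647
12692 = 3*3647 + 1751
3647 = 2*1751 + 145
1751 = 12*145 + 11
145 = 13*11 + 2
11 = 5*2 + 1
2 = 2*1 + 0  (stop)
So 130567/12692 = [10; 3, 2, 12, 13, 5, 2].

[10; 3, 2, 12, 13, 5, 2]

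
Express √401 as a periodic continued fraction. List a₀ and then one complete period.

a₀ = ⌊√401⌋ = 20.
With m₀=0, d₀=1 and mₖ₊₁ = dₖaₖ − mₖ, dₖ₊₁ = (n − mₖ₊₁²)/dₖ, aₖ₊₁ = ⌊(a₀+mₖ₊₁)/dₖ₊₁⌋:
  k=1: m=20, d=1, a=40
d=1 and a=2a₀=40 at k=1, so the next step gives (m, d) = (20, 1) again — its k=1 value — and the period has length 1.

[20; 40]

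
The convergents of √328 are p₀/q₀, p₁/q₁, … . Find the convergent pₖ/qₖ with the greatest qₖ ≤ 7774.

√328 = [18; 9, 36, …] (period length 2).
Convergents:
  p_0/q_0 = 18/1
  p_1/q_1 = 163/9
  p_2/q_2 = 5886/325
  p_3/q_3 = 53137/2934
  p_4/q_4 = 1918818/105949
q_3 = 2934 ≤ 7774 < 105949 = q_4, so the answer is 53137/2934.

53137/2934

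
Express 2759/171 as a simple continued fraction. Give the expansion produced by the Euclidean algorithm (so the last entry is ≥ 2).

2759 = 16*171 + 23
171 = 7*23 + 10
23 = 2*10 + 3
10 = 3*3 + 1
3 = 3*1 + 0  (stop)
So 2759/171 = [16; 7, 2, 3, 3].

[16; 7, 2, 3, 3]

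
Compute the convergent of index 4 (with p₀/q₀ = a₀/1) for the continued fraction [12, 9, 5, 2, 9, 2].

11564/955

Using pₖ = aₖpₖ₋₁ + pₖ₋₂, qₖ = aₖqₖ₋₁ + qₖ₋₂ (with p₋₁=1, p₋₂=0, q₋₁=0, q₋₂=1):
  k=0: a=12, p=12, q=1
  k=1: a=9, p=109, q=9
  k=2: a=5, p=557, q=46
  k=3: a=2, p=1223, q=101
  k=4: a=9, p=11564, q=955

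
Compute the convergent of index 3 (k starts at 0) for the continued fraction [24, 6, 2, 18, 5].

5797/240

Using pₖ = aₖpₖ₋₁ + pₖ₋₂, qₖ = aₖqₖ₋₁ + qₖ₋₂ (with p₋₁=1, p₋₂=0, q₋₁=0, q₋₂=1):
  k=0: a=24, p=24, q=1
  k=1: a=6, p=145, q=6
  k=2: a=2, p=314, q=13
  k=3: a=18, p=5797, q=240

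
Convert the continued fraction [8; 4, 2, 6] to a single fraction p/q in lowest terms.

Fold from the inside: start with 6/1.
  2 + 1/6 = 13/6
  4 + 6/13 = 58/13
  8 + 13/58 = 477/58

477/58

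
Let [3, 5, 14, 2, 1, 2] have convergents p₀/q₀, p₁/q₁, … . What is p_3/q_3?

Using pₖ = aₖpₖ₋₁ + pₖ₋₂, qₖ = aₖqₖ₋₁ + qₖ₋₂ (with p₋₁=1, p₋₂=0, q₋₁=0, q₋₂=1):
  k=0: a=3, p=3, q=1
  k=1: a=5, p=16, q=5
  k=2: a=14, p=227, q=71
  k=3: a=2, p=470, q=147

470/147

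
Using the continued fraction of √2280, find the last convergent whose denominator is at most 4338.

72961/1528

√2280 = [47; 1, 2, 1, 94, …] (period length 4).
Convergents:
  p_0/q_0 = 47/1
  p_1/q_1 = 48/1
  p_2/q_2 = 143/3
  p_3/q_3 = 191/4
  p_4/q_4 = 18097/379
  p_5/q_5 = 18288/383
  p_6/q_6 = 54673/1145
  p_7/q_7 = 72961/1528
  p_8/q_8 = 6913007/144777
q_7 = 1528 ≤ 4338 < 144777 = q_8, so the answer is 72961/1528.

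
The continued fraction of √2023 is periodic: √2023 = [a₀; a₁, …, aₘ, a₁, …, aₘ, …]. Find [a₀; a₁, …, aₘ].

a₀ = ⌊√2023⌋ = 44.
With m₀=0, d₀=1 and mₖ₊₁ = dₖaₖ − mₖ, dₖ₊₁ = (n − mₖ₊₁²)/dₖ, aₖ₊₁ = ⌊(a₀+mₖ₊₁)/dₖ₊₁⌋:
  k=1: m=44, d=87, a=1
  k=2: m=43, d=2, a=43
  k=3: m=43, d=87, a=1
  k=4: m=44, d=1, a=88
d=1 and a=2a₀=88 at k=4, so the next step gives (m, d) = (44, 87) again — its k=1 value — and the period has length 4.

[44; 1, 43, 1, 88]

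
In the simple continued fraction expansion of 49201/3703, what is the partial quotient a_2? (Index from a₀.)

49201 = 13·3703 + 1062   →  a_0 = 13
3703 = 3·1062 + 517   →  a_1 = 3
1062 = 2·517 + 28   →  a_2 = 2

2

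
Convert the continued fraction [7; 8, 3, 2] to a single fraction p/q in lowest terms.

Fold from the inside: start with 2/1.
  3 + 1/2 = 7/2
  8 + 2/7 = 58/7
  7 + 7/58 = 413/58

413/58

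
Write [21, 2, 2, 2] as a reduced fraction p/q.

257/12

Using pₖ = aₖpₖ₋₁ + pₖ₋₂ and qₖ = aₖqₖ₋₁ + qₖ₋₂:
  k=0: a=21, p=21, q=1
  k=1: a=2, p=43, q=2
  k=2: a=2, p=107, q=5
  k=3: a=2, p=257, q=12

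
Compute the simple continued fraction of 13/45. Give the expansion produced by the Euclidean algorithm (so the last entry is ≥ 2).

[0; 3, 2, 6]

13 = 0×45 + 13
45 = 3×13 + 6
13 = 2×6 + 1
6 = 6×1 + 0  (stop)
So 13/45 = [0; 3, 2, 6].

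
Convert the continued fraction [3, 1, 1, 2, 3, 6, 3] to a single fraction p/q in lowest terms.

Fold from the inside: start with 3/1.
  6 + 1/3 = 19/3
  3 + 3/19 = 60/19
  2 + 19/60 = 139/60
  1 + 60/139 = 199/139
  1 + 139/199 = 338/199
  3 + 199/338 = 1213/338

1213/338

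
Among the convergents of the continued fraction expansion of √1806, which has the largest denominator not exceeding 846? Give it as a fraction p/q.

14449/340

√1806 = [42; 2, 84, …] (period length 2).
Convergents:
  p_0/q_0 = 42/1
  p_1/q_1 = 85/2
  p_2/q_2 = 7182/169
  p_3/q_3 = 14449/340
  p_4/q_4 = 1220898/28729
q_3 = 340 ≤ 846 < 28729 = q_4, so the answer is 14449/340.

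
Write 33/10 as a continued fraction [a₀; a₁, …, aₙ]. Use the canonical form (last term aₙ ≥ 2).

33 = 3*10 + 3
10 = 3*3 + 1
3 = 3*1 + 0  (stop)
So 33/10 = [3; 3, 3].

[3; 3, 3]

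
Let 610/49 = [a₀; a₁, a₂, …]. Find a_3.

610 = 12·49 + 22   →  a_0 = 12
49 = 2·22 + 5   →  a_1 = 2
22 = 4·5 + 2   →  a_2 = 4
5 = 2·2 + 1   →  a_3 = 2

2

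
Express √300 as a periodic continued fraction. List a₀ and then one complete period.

a₀ = ⌊√300⌋ = 17.
With m₀=0, d₀=1 and mₖ₊₁ = dₖaₖ − mₖ, dₖ₊₁ = (n − mₖ₊₁²)/dₖ, aₖ₊₁ = ⌊(a₀+mₖ₊₁)/dₖ₊₁⌋:
  k=1: m=17, d=11, a=3
  k=2: m=16, d=4, a=8
  k=3: m=16, d=11, a=3
  k=4: m=17, d=1, a=34
d=1 and a=2a₀=34 at k=4, so the next step gives (m, d) = (17, 11) again — its k=1 value — and the period has length 4.

[17; 3, 8, 3, 34]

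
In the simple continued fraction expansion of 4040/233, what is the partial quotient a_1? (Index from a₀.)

2

4040 = 17·233 + 79   →  a_0 = 17
233 = 2·79 + 75   →  a_1 = 2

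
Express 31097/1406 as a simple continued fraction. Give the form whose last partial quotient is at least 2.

[22; 8, 1, 1, 11, 3, 2]

31097 = 22×1406 + 165
1406 = 8×165 + 86
165 = 1×86 + 79
86 = 1×79 + 7
79 = 11×7 + 2
7 = 3×2 + 1
2 = 2×1 + 0  (stop)
So 31097/1406 = [22; 8, 1, 1, 11, 3, 2].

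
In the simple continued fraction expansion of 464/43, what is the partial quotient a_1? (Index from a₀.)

464 = 10·43 + 34   →  a_0 = 10
43 = 1·34 + 9   →  a_1 = 1

1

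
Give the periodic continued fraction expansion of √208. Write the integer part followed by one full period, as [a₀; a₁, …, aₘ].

[14; 2, 2, 1, 2, 2, 28]

a₀ = ⌊√208⌋ = 14.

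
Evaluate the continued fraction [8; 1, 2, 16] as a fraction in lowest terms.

425/49

Using pₖ = aₖpₖ₋₁ + pₖ₋₂ and qₖ = aₖqₖ₋₁ + qₖ₋₂:
  k=0: a=8, p=8, q=1
  k=1: a=1, p=9, q=1
  k=2: a=2, p=26, q=3
  k=3: a=16, p=425, q=49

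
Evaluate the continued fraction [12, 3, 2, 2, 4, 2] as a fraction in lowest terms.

2053/167

Using pₖ = aₖpₖ₋₁ + pₖ₋₂ and qₖ = aₖqₖ₋₁ + qₖ₋₂:
  k=0: a=12, p=12, q=1
  k=1: a=3, p=37, q=3
  k=2: a=2, p=86, q=7
  k=3: a=2, p=209, q=17
  k=4: a=4, p=922, q=75
  k=5: a=2, p=2053, q=167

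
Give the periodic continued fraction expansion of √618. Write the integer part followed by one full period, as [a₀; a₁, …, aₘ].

[24; 1, 6, 8, 6, 1, 48]

a₀ = ⌊√618⌋ = 24.
With m₀=0, d₀=1 and mₖ₊₁ = dₖaₖ − mₖ, dₖ₊₁ = (n − mₖ₊₁²)/dₖ, aₖ₊₁ = ⌊(a₀+mₖ₊₁)/dₖ₊₁⌋:
  k=1: m=24, d=42, a=1
  k=2: m=18, d=7, a=6
  k=3: m=24, d=6, a=8
  k=4: m=24, d=7, a=6
  k=5: m=18, d=42, a=1
  k=6: m=24, d=1, a=48
d=1 and a=2a₀=48 at k=6, so the next step gives (m, d) = (24, 42) again — its k=1 value — and the period has length 6.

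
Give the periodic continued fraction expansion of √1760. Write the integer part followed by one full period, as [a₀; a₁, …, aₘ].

a₀ = ⌊√1760⌋ = 41.
With m₀=0, d₀=1 and mₖ₊₁ = dₖaₖ − mₖ, dₖ₊₁ = (n − mₖ₊₁²)/dₖ, aₖ₊₁ = ⌊(a₀+mₖ₊₁)/dₖ₊₁⌋:
  k=1: m=41, d=79, a=1
  k=2: m=38, d=4, a=19
  k=3: m=38, d=79, a=1
  k=4: m=41, d=1, a=82
d=1 and a=2a₀=82 at k=4, so the next step gives (m, d) = (41, 79) again — its k=1 value — and the period has length 4.

[41; 1, 19, 1, 82]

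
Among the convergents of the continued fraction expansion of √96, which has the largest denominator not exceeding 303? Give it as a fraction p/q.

970/99

√96 = [9; 1, 3, 1, 18, …] (period length 4).
Convergents:
  p_0/q_0 = 9/1
  p_1/q_1 = 10/1
  p_2/q_2 = 39/4
  p_3/q_3 = 49/5
  p_4/q_4 = 921/94
  p_5/q_5 = 970/99
  p_6/q_6 = 3831/391
q_5 = 99 ≤ 303 < 391 = q_6, so the answer is 970/99.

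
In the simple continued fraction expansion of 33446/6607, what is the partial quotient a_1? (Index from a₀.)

33446 = 5·6607 + 411   →  a_0 = 5
6607 = 16·411 + 31   →  a_1 = 16

16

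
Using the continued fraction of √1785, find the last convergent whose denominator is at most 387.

14238/337

√1785 = [42; 4, 84, …] (period length 2).
Convergents:
  p_0/q_0 = 42/1
  p_1/q_1 = 169/4
  p_2/q_2 = 14238/337
  p_3/q_3 = 57121/1352
q_2 = 337 ≤ 387 < 1352 = q_3, so the answer is 14238/337.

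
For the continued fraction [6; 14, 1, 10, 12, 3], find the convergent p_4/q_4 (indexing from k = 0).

Using pₖ = aₖpₖ₋₁ + pₖ₋₂, qₖ = aₖqₖ₋₁ + qₖ₋₂ (with p₋₁=1, p₋₂=0, q₋₁=0, q₋₂=1):
  k=0: a=6, p=6, q=1
  k=1: a=14, p=85, q=14
  k=2: a=1, p=91, q=15
  k=3: a=10, p=995, q=164
  k=4: a=12, p=12031, q=1983

12031/1983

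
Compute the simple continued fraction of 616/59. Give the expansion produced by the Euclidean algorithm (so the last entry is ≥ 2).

616 = 10×59 + 26
59 = 2×26 + 7
26 = 3×7 + 5
7 = 1×5 + 2
5 = 2×2 + 1
2 = 2×1 + 0  (stop)
So 616/59 = [10; 2, 3, 1, 2, 2].

[10; 2, 3, 1, 2, 2]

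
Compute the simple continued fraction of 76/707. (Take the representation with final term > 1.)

76 = 0×707 + 76
707 = 9×76 + 23
76 = 3×23 + 7
23 = 3×7 + 2
7 = 3×2 + 1
2 = 2×1 + 0  (stop)
So 76/707 = [0; 9, 3, 3, 3, 2].

[0; 9, 3, 3, 3, 2]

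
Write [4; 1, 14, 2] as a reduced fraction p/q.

Using pₖ = aₖpₖ₋₁ + pₖ₋₂ and qₖ = aₖqₖ₋₁ + qₖ₋₂:
  k=0: a=4, p=4, q=1
  k=1: a=1, p=5, q=1
  k=2: a=14, p=74, q=15
  k=3: a=2, p=153, q=31

153/31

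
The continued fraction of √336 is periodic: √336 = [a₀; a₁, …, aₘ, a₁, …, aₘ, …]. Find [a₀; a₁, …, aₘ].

a₀ = ⌊√336⌋ = 18.
With m₀=0, d₀=1 and mₖ₊₁ = dₖaₖ − mₖ, dₖ₊₁ = (n − mₖ₊₁²)/dₖ, aₖ₊₁ = ⌊(a₀+mₖ₊₁)/dₖ₊₁⌋:
  k=1: m=18, d=12, a=3
  k=2: m=18, d=1, a=36
d=1 and a=2a₀=36 at k=2, so the next step gives (m, d) = (18, 12) again — its k=1 value — and the period has length 2.

[18; 3, 36]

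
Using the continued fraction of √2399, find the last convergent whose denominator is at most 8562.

235151/4801

√2399 = [48; 1, 47, 1, 96, …] (period length 4).
Convergents:
  p_0/q_0 = 48/1
  p_1/q_1 = 49/1
  p_2/q_2 = 2351/48
  p_3/q_3 = 2400/49
  p_4/q_4 = 232751/4752
  p_5/q_5 = 235151/4801
  p_6/q_6 = 11284848/230399
q_5 = 4801 ≤ 8562 < 230399 = q_6, so the answer is 235151/4801.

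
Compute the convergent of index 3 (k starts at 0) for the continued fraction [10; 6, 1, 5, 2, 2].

Using pₖ = aₖpₖ₋₁ + pₖ₋₂, qₖ = aₖqₖ₋₁ + qₖ₋₂ (with p₋₁=1, p₋₂=0, q₋₁=0, q₋₂=1):
  k=0: a=10, p=10, q=1
  k=1: a=6, p=61, q=6
  k=2: a=1, p=71, q=7
  k=3: a=5, p=416, q=41

416/41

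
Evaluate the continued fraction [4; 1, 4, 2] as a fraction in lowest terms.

Using pₖ = aₖpₖ₋₁ + pₖ₋₂ and qₖ = aₖqₖ₋₁ + qₖ₋₂:
  k=0: a=4, p=4, q=1
  k=1: a=1, p=5, q=1
  k=2: a=4, p=24, q=5
  k=3: a=2, p=53, q=11

53/11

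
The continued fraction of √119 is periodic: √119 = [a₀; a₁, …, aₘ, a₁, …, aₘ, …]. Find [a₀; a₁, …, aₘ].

a₀ = ⌊√119⌋ = 10.
With m₀=0, d₀=1 and mₖ₊₁ = dₖaₖ − mₖ, dₖ₊₁ = (n − mₖ₊₁²)/dₖ, aₖ₊₁ = ⌊(a₀+mₖ₊₁)/dₖ₊₁⌋:
  k=1: m=10, d=19, a=1
  k=2: m=9, d=2, a=9
  k=3: m=9, d=19, a=1
  k=4: m=10, d=1, a=20
d=1 and a=2a₀=20 at k=4, so the next step gives (m, d) = (10, 19) again — its k=1 value — and the period has length 4.

[10; 1, 9, 1, 20]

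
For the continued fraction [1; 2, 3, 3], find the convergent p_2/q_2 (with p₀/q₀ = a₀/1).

10/7

Using pₖ = aₖpₖ₋₁ + pₖ₋₂, qₖ = aₖqₖ₋₁ + qₖ₋₂ (with p₋₁=1, p₋₂=0, q₋₁=0, q₋₂=1):
  k=0: a=1, p=1, q=1
  k=1: a=2, p=3, q=2
  k=2: a=3, p=10, q=7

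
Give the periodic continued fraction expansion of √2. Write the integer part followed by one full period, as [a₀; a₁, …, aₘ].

a₀ = ⌊√2⌋ = 1.

[1; 2]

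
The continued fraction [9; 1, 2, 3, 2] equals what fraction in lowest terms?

Fold from the inside: start with 2/1.
  3 + 1/2 = 7/2
  2 + 2/7 = 16/7
  1 + 7/16 = 23/16
  9 + 16/23 = 223/23

223/23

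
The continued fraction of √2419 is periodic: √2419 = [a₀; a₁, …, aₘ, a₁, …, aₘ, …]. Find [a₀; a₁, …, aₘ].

a₀ = ⌊√2419⌋ = 49.
With m₀=0, d₀=1 and mₖ₊₁ = dₖaₖ − mₖ, dₖ₊₁ = (n − mₖ₊₁²)/dₖ, aₖ₊₁ = ⌊(a₀+mₖ₊₁)/dₖ₊₁⌋:
  k=1: m=49, d=18, a=5
  k=2: m=41, d=41, a=2
  k=3: m=41, d=18, a=5
  k=4: m=49, d=1, a=98
d=1 and a=2a₀=98 at k=4, so the next step gives (m, d) = (49, 18) again — its k=1 value — and the period has length 4.

[49; 5, 2, 5, 98]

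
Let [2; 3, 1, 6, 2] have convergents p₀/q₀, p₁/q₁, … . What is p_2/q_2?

9/4

Using pₖ = aₖpₖ₋₁ + pₖ₋₂, qₖ = aₖqₖ₋₁ + qₖ₋₂ (with p₋₁=1, p₋₂=0, q₋₁=0, q₋₂=1):
  k=0: a=2, p=2, q=1
  k=1: a=3, p=7, q=3
  k=2: a=1, p=9, q=4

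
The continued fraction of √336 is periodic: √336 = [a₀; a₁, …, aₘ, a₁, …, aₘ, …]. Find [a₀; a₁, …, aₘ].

[18; 3, 36]

a₀ = ⌊√336⌋ = 18.
With m₀=0, d₀=1 and mₖ₊₁ = dₖaₖ − mₖ, dₖ₊₁ = (n − mₖ₊₁²)/dₖ, aₖ₊₁ = ⌊(a₀+mₖ₊₁)/dₖ₊₁⌋:
  k=1: m=18, d=12, a=3
  k=2: m=18, d=1, a=36
d=1 and a=2a₀=36 at k=2, so the next step gives (m, d) = (18, 12) again — its k=1 value — and the period has length 2.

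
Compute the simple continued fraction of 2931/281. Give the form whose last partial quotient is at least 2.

2931 = 10*281 + 121
281 = 2*121 + 39
121 = 3*39 + 4
39 = 9*4 + 3
4 = 1*3 + 1
3 = 3*1 + 0  (stop)
So 2931/281 = [10; 2, 3, 9, 1, 3].

[10; 2, 3, 9, 1, 3]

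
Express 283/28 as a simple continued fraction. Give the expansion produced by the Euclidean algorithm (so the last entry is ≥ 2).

283 = 10*28 + 3
28 = 9*3 + 1
3 = 3*1 + 0  (stop)
So 283/28 = [10; 9, 3].

[10; 9, 3]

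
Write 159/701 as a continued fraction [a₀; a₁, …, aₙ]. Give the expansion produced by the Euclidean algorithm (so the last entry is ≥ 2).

159 = 0·701 + 159
701 = 4·159 + 65
159 = 2·65 + 29
65 = 2·29 + 7
29 = 4·7 + 1
7 = 7·1 + 0  (stop)
So 159/701 = [0; 4, 2, 2, 4, 7].

[0; 4, 2, 2, 4, 7]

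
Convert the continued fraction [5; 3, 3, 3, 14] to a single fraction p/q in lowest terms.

2503/472

Using pₖ = aₖpₖ₋₁ + pₖ₋₂ and qₖ = aₖqₖ₋₁ + qₖ₋₂:
  k=0: a=5, p=5, q=1
  k=1: a=3, p=16, q=3
  k=2: a=3, p=53, q=10
  k=3: a=3, p=175, q=33
  k=4: a=14, p=2503, q=472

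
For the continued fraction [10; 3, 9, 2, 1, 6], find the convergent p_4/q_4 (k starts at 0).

Using pₖ = aₖpₖ₋₁ + pₖ₋₂, qₖ = aₖqₖ₋₁ + qₖ₋₂ (with p₋₁=1, p₋₂=0, q₋₁=0, q₋₂=1):
  k=0: a=10, p=10, q=1
  k=1: a=3, p=31, q=3
  k=2: a=9, p=289, q=28
  k=3: a=2, p=609, q=59
  k=4: a=1, p=898, q=87

898/87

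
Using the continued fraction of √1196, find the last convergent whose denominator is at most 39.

√1196 = [34; 1, 1, 2, 1, 1, 68, …] (period length 6).
Convergents:
  p_0/q_0 = 34/1
  p_1/q_1 = 35/1
  p_2/q_2 = 69/2
  p_3/q_3 = 173/5
  p_4/q_4 = 242/7
  p_5/q_5 = 415/12
  p_6/q_6 = 28462/823
q_5 = 12 ≤ 39 < 823 = q_6, so the answer is 415/12.

415/12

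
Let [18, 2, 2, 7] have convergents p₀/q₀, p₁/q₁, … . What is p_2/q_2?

92/5

Using pₖ = aₖpₖ₋₁ + pₖ₋₂, qₖ = aₖqₖ₋₁ + qₖ₋₂ (with p₋₁=1, p₋₂=0, q₋₁=0, q₋₂=1):
  k=0: a=18, p=18, q=1
  k=1: a=2, p=37, q=2
  k=2: a=2, p=92, q=5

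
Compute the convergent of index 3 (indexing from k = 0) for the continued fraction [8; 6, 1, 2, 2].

163/20

Using pₖ = aₖpₖ₋₁ + pₖ₋₂, qₖ = aₖqₖ₋₁ + qₖ₋₂ (with p₋₁=1, p₋₂=0, q₋₁=0, q₋₂=1):
  k=0: a=8, p=8, q=1
  k=1: a=6, p=49, q=6
  k=2: a=1, p=57, q=7
  k=3: a=2, p=163, q=20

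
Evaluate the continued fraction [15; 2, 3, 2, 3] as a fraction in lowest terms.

849/55

Using pₖ = aₖpₖ₋₁ + pₖ₋₂ and qₖ = aₖqₖ₋₁ + qₖ₋₂:
  k=0: a=15, p=15, q=1
  k=1: a=2, p=31, q=2
  k=2: a=3, p=108, q=7
  k=3: a=2, p=247, q=16
  k=4: a=3, p=849, q=55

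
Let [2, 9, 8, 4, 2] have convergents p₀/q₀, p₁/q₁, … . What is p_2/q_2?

154/73

Using pₖ = aₖpₖ₋₁ + pₖ₋₂, qₖ = aₖqₖ₋₁ + qₖ₋₂ (with p₋₁=1, p₋₂=0, q₋₁=0, q₋₂=1):
  k=0: a=2, p=2, q=1
  k=1: a=9, p=19, q=9
  k=2: a=8, p=154, q=73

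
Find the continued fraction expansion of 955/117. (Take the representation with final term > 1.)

[8; 6, 6, 3]

955 = 8·117 + 19
117 = 6·19 + 3
19 = 6·3 + 1
3 = 3·1 + 0  (stop)
So 955/117 = [8; 6, 6, 3].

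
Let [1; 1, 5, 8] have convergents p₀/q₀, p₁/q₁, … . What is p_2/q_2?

11/6

Using pₖ = aₖpₖ₋₁ + pₖ₋₂, qₖ = aₖqₖ₋₁ + qₖ₋₂ (with p₋₁=1, p₋₂=0, q₋₁=0, q₋₂=1):
  k=0: a=1, p=1, q=1
  k=1: a=1, p=2, q=1
  k=2: a=5, p=11, q=6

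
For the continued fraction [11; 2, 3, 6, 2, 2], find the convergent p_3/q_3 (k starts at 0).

503/44

Using pₖ = aₖpₖ₋₁ + pₖ₋₂, qₖ = aₖqₖ₋₁ + qₖ₋₂ (with p₋₁=1, p₋₂=0, q₋₁=0, q₋₂=1):
  k=0: a=11, p=11, q=1
  k=1: a=2, p=23, q=2
  k=2: a=3, p=80, q=7
  k=3: a=6, p=503, q=44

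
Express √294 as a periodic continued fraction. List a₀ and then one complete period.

[17; 6, 1, 4, 1, 6, 34]

a₀ = ⌊√294⌋ = 17.
With m₀=0, d₀=1 and mₖ₊₁ = dₖaₖ − mₖ, dₖ₊₁ = (n − mₖ₊₁²)/dₖ, aₖ₊₁ = ⌊(a₀+mₖ₊₁)/dₖ₊₁⌋:
  k=1: m=17, d=5, a=6
  k=2: m=13, d=25, a=1
  k=3: m=12, d=6, a=4
  k=4: m=12, d=25, a=1
  k=5: m=13, d=5, a=6
  k=6: m=17, d=1, a=34
d=1 and a=2a₀=34 at k=6, so the next step gives (m, d) = (17, 5) again — its k=1 value — and the period has length 6.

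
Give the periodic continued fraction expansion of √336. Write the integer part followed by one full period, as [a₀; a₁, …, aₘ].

a₀ = ⌊√336⌋ = 18.
With m₀=0, d₀=1 and mₖ₊₁ = dₖaₖ − mₖ, dₖ₊₁ = (n − mₖ₊₁²)/dₖ, aₖ₊₁ = ⌊(a₀+mₖ₊₁)/dₖ₊₁⌋:
  k=1: m=18, d=12, a=3
  k=2: m=18, d=1, a=36
d=1 and a=2a₀=36 at k=2, so the next step gives (m, d) = (18, 12) again — its k=1 value — and the period has length 2.

[18; 3, 36]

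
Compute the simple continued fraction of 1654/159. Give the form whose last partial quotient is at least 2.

1654 = 10·159 + 64
159 = 2·64 + 31
64 = 2·31 + 2
31 = 15·2 + 1
2 = 2·1 + 0  (stop)
So 1654/159 = [10; 2, 2, 15, 2].

[10; 2, 2, 15, 2]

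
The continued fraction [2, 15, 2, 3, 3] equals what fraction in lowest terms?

Using pₖ = aₖpₖ₋₁ + pₖ₋₂ and qₖ = aₖqₖ₋₁ + qₖ₋₂:
  k=0: a=2, p=2, q=1
  k=1: a=15, p=31, q=15
  k=2: a=2, p=64, q=31
  k=3: a=3, p=223, q=108
  k=4: a=3, p=733, q=355

733/355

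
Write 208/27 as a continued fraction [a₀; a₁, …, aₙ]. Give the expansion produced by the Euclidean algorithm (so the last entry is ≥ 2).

[7; 1, 2, 2, 1, 2]

208 = 7×27 + 19
27 = 1×19 + 8
19 = 2×8 + 3
8 = 2×3 + 2
3 = 1×2 + 1
2 = 2×1 + 0  (stop)
So 208/27 = [7; 1, 2, 2, 1, 2].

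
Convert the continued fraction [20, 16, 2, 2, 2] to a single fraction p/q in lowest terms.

3952/197

Fold from the inside: start with 2/1.
  2 + 1/2 = 5/2
  2 + 2/5 = 12/5
  16 + 5/12 = 197/12
  20 + 12/197 = 3952/197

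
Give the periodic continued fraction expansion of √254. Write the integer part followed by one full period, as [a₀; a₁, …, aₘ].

a₀ = ⌊√254⌋ = 15.

[15; 1, 14, 1, 30]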